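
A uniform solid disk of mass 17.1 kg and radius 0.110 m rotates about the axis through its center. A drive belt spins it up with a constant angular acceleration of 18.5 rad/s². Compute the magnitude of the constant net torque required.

I = ½MR² = (1/2)(17.1)(0.110)² = 0.1035 kg·m².
τ = Iα = (0.1035)(18.50) = 1.914 N·m.

τ ≈ 1.91 N·m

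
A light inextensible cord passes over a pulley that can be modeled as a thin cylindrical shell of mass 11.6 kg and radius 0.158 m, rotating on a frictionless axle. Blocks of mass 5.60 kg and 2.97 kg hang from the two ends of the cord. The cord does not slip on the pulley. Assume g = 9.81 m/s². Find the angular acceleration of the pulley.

α ≈ 8.10 rad/s²

I = MR² = (11.6)(0.158)² = 0.2896 kg·m².
Heavier block: m₁g − T₁ = m₁a. Lighter block: T₂ − m₂g = m₂a.
Pulley: (T₁ − T₂)R = Iα = I(a/R), so T₁ − T₂ = (I/R²)a = 1·M_p a = 11.60·a.
Adding the three: (m₁ − m₂)g = (m₁ + m₂ + 11.60)a, so a = (5.60 − 2.97)(9.81)/(5.60 + 2.97 + 11.60) = 1.279 m/s².
α = a/R = 1.279/0.158 = 8.096 rad/s².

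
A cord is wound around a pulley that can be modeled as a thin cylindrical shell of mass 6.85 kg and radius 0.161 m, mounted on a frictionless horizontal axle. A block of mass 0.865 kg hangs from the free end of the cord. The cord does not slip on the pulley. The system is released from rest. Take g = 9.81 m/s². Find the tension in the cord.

I = MR² = (6.85)(0.161)² = 0.1776 kg·m².
Block: mg − T = ma. Pulley: TR = Iα. No-slip: a = αR, so T = (I/R²)a = 6.850·a.
Then mg = (m + 6.850)a, so a = (0.865)(9.81)/(0.865 + 6.850) = 1.100 m/s².
T = 6.850·a = 7.534 N.

T ≈ 7.53 N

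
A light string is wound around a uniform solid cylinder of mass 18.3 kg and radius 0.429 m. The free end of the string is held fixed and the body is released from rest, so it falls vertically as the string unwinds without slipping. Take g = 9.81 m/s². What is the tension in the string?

T ≈ 59.8 N

Translation: Mg − T = Ma. Rotation about the center: TR = Iα with I = ½MR².
With a = αR: T = (I/R²)a = (1/2)M a, so Mg = (1 + 0.5000)Ma.
a = g/(1 + 0.5000) = 9.81/1.500 = 6.540 m/s².
T = 0.5000·M·a = (0.5000)(18.3)(6.540) = 59.84 N.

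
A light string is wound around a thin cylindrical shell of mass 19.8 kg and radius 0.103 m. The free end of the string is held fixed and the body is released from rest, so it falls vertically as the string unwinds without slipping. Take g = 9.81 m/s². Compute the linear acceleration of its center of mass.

a ≈ 4.91 m/s²

Translation: Mg − T = Ma. Rotation about the center: TR = Iα with I = MR².
With a = αR: T = (I/R²)a = M a, so Mg = (1 + 1.000)Ma.
a = g/(1 + 1.000) = 9.81/2.000 = 4.905 m/s².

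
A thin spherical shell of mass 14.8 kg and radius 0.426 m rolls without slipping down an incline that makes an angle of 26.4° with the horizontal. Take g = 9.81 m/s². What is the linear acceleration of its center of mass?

Translation along the incline: Mg sinθ − f = Ma.
Rotation about the center: fR = Iα with I = (2/3)MR². No-slip gives a = αR, so f = (I/R²)a = (2/3)M a.
Substituting: Mg sinθ = (1 + 0.6667)Ma, so a = g sinθ/(1 + 0.6667) = (9.81) sin 26.4° / 1.667 = 2.617 m/s².

a ≈ 2.62 m/s²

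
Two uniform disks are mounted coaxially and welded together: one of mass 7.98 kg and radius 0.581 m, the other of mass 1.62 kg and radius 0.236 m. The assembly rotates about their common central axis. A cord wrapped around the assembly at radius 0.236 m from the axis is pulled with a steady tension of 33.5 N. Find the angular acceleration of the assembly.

α ≈ 5.68 rad/s²

I = ½M₁R₁² + ½M₂R₂² = ½(7.98)(0.581)² + ½(1.62)(0.236)² = 1.392 kg·m².
τ = F r = (33.5)(0.236) = 7.906 N·m.
α = τ/I = 7.906/1.392 = 5.680 rad/s².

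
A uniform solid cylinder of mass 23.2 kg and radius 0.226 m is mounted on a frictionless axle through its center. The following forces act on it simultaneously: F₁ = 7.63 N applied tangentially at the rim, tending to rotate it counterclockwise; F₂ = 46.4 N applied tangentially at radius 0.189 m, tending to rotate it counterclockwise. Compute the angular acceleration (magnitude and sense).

α ≈ 17.7 rad/s², counterclockwise

I = ½MR² = (1/2)(23.2)(0.226)² = 0.5925 kg·m².
Taking counterclockwise as positive: τ₁ = +(7.63)(0.226) = +1.724 N·m; τ₂ = +(46.4)(0.189) = +8.770 N·m.
Net torque τ = 10.49 N·m.
α = τ/I = 10.49/0.5925 = 17.71 rad/s².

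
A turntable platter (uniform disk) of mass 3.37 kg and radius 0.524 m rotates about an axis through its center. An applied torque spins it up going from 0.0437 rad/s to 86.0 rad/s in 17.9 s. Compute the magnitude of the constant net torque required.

τ ≈ 2.22 N·m

I = ½MR² = (1/2)(3.37)(0.524)² = 0.4627 kg·m².
α = Δω/Δt = (86.0 − 0.0437)/17.9 = 4.802 rad/s².
τ = Iα = (0.4627)(4.802) = 2.222 N·m.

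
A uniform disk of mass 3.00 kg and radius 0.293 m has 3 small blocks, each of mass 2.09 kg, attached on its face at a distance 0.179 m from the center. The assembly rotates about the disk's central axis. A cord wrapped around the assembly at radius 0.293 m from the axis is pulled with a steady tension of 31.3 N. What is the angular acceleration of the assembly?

α ≈ 27.8 rad/s²

I_disk = ½MR² = ½(3.00)(0.293)² = 0.1288 kg·m².
I_blocks = 3·m·r² = 3(2.09)(0.179)² = 0.2009 kg·m².
Total I = 0.3297 kg·m².
τ = F r = (31.3)(0.293) = 9.171 N·m.
α = τ/I = 9.171/0.3297 = 27.82 rad/s².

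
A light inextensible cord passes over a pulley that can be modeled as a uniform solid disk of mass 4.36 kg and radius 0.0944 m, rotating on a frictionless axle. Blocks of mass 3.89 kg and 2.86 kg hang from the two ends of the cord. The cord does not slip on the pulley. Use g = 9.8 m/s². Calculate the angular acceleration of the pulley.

α ≈ 12.0 rad/s²

I = ½MR² = (1/2)(4.36)(0.0944)² = 0.01943 kg·m².
Heavier block: m₁g − T₁ = m₁a. Lighter block: T₂ − m₂g = m₂a.
Pulley: (T₁ − T₂)R = Iα = I(a/R), so T₁ − T₂ = (I/R²)a = (1/2)M_p a = 2.180·a.
Adding the three: (m₁ − m₂)g = (m₁ + m₂ + 2.180)a, so a = (3.89 − 2.86)(9.8)/(3.89 + 2.86 + 2.180) = 1.130 m/s².
α = a/R = 1.130/0.0944 = 11.97 rad/s².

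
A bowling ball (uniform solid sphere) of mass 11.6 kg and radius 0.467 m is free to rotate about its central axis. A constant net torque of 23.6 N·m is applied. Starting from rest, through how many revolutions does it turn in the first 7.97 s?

≈ 118 revolutions

I = (2/5)MR² = (2/5)(11.6)(0.467)² = 1.012 kg·m².
α = τ/I = 23.6/1.012 = 23.32 rad/s².
θ = ½αt² = ½(23.32)(7.97)² = 740.7 rad.
Revolutions = θ/(2π) = 117.9.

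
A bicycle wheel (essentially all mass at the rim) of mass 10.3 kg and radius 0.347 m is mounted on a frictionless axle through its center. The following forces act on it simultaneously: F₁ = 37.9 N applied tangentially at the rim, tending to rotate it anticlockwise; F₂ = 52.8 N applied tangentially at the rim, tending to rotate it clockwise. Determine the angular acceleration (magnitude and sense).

α ≈ 4.17 rad/s², clockwise

I = MR² = (10.3)(0.347)² = 1.240 kg·m².
Taking anticlockwise as positive: τ₁ = +(37.9)(0.347) = +13.15 N·m; τ₂ = −(52.8)(0.347) = −18.32 N·m.
Net torque τ = -5.170 N·m.
α = τ/I = -5.170/1.240 = -4.169 rad/s².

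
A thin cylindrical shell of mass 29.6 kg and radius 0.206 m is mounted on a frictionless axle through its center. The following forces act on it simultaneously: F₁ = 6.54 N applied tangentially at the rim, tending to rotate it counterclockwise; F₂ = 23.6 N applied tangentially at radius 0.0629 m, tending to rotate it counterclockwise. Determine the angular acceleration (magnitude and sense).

α ≈ 2.25 rad/s², counterclockwise

I = MR² = (29.6)(0.206)² = 1.256 kg·m².
Taking counterclockwise as positive: τ₁ = +(6.54)(0.206) = +1.347 N·m; τ₂ = +(23.6)(0.0629) = +1.484 N·m.
Net torque τ = 2.832 N·m.
α = τ/I = 2.832/1.256 = 2.254 rad/s².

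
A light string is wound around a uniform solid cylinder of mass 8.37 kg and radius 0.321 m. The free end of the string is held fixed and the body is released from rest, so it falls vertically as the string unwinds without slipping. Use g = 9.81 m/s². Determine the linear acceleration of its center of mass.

Translation: Mg − T = Ma. Rotation about the center: TR = Iα with I = ½MR².
With a = αR: T = (I/R²)a = (1/2)M a, so Mg = (1 + 0.5000)Ma.
a = g/(1 + 0.5000) = 9.81/1.500 = 6.540 m/s².

a ≈ 6.54 m/s²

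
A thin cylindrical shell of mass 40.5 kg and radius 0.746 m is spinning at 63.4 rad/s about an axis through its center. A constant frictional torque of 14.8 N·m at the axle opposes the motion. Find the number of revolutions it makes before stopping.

I = MR² = (40.5)(0.746)² = 22.54 kg·m².
The net torque has magnitude 14.8 N·m, opposing ω.
|α| = τ/I = 14.80/22.54 = 0.6566 rad/s² (deceleration).
ω² = ω₀² − 2|α|θ with ω = 0 ⇒ θ = ω₀²/(2|α|) = 3061 rad = 487.1 rev.

≈ 487 revolutions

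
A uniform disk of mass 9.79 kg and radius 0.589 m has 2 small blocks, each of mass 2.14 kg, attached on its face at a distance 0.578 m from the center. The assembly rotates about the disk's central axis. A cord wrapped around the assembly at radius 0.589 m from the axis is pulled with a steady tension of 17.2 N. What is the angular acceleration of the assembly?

I_disk = ½MR² = ½(9.79)(0.589)² = 1.698 kg·m².
I_blocks = 2·m·r² = 2(2.14)(0.578)² = 1.430 kg·m².
Total I = 3.128 kg·m².
τ = F r = (17.2)(0.589) = 10.13 N·m.
α = τ/I = 10.13/3.128 = 3.239 rad/s².

α ≈ 3.24 rad/s²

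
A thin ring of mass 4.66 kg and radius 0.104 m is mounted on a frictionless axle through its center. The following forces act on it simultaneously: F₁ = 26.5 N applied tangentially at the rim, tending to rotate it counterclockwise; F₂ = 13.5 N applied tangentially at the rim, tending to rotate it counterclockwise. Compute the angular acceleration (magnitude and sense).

I = MR² = (4.66)(0.104)² = 0.05040 kg·m².
Taking counterclockwise as positive: τ₁ = +(26.5)(0.104) = +2.756 N·m; τ₂ = +(13.5)(0.104) = +1.404 N·m.
Net torque τ = 4.160 N·m.
α = τ/I = 4.160/0.05040 = 82.54 rad/s².

α ≈ 82.5 rad/s², counterclockwise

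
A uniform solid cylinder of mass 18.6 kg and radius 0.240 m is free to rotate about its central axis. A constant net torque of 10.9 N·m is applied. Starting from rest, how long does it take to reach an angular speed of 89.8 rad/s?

I = ½MR² = (1/2)(18.6)(0.240)² = 0.5357 kg·m².
α = τ/I = 10.9/0.5357 = 20.35 rad/s².
ω = αt ⇒ t = ω/α = 89.8/20.35 = 4.413 s.

t ≈ 4.41 s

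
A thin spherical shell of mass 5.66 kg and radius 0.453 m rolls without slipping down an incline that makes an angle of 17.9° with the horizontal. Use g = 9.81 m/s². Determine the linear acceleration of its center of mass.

a ≈ 1.81 m/s²

Translation along the incline: Mg sinθ − f = Ma.
Rotation about the center: fR = Iα with I = (2/3)MR². No-slip gives a = αR, so f = (I/R²)a = (2/3)M a.
Substituting: Mg sinθ = (1 + 0.6667)Ma, so a = g sinθ/(1 + 0.6667) = (9.81) sin 17.9° / 1.667 = 1.809 m/s².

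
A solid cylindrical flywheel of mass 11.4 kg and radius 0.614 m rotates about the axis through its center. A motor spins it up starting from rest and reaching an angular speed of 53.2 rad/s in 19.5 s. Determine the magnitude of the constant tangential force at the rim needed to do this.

I = ½MR² = (1/2)(11.4)(0.614)² = 2.149 kg·m².
α = Δω/Δt = (53.2 − 0)/19.5 = 2.728 rad/s².
The required torque is τ = Iα = (2.149)(2.728) = 5.863 N·m.
A tangential force at the rim gives τ = FR, so F = τ/R = 5.863/0.614 = 9.548 N.

F ≈ 9.55 N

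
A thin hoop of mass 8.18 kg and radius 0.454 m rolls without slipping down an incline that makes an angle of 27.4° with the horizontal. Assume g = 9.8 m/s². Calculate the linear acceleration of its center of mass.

Translation along the incline: Mg sinθ − f = Ma.
Rotation about the center: fR = Iα with I = MR². No-slip gives a = αR, so f = (I/R²)a = M a.
Substituting: Mg sinθ = (1 + 1.000)Ma, so a = g sinθ/(1 + 1.000) = (9.8) sin 27.4° / 2.000 = 2.255 m/s².

a ≈ 2.25 m/s²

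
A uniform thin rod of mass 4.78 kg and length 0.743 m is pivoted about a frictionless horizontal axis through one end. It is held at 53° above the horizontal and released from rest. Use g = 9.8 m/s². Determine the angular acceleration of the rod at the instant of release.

About the pivot, I = (1/3)ML² = (1/3)(4.78)(0.743)² = 0.8796 kg·m².
The weight acts at the center, a distance L/2 = 0.3715 m from the pivot; τ = Mg(L/2) cos 53° = 10.47 N·m.
α = τ/I = 10.47/0.8796 = 11.91 rad/s².

α ≈ 11.9 rad/s²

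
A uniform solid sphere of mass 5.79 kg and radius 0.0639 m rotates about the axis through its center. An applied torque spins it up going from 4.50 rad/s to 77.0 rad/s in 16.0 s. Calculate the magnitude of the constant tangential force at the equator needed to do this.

F ≈ 0.671 N

I = (2/5)MR² = (2/5)(5.79)(0.0639)² = 0.009457 kg·m².
α = Δω/Δt = (77.0 − 4.50)/16.0 = 4.531 rad/s².
The required torque is τ = Iα = (0.009457)(4.531) = 0.04285 N·m.
A tangential force at the equator gives τ = FR, so F = τ/R = 0.04285/0.0639 = 0.6706 N.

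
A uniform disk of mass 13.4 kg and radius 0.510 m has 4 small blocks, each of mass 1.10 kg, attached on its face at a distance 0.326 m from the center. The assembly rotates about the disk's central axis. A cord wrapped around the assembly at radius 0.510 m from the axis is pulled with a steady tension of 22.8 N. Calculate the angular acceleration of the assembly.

α ≈ 5.26 rad/s²

I_disk = ½MR² = ½(13.4)(0.510)² = 1.743 kg·m².
I_blocks = 4·m·r² = 4(1.10)(0.326)² = 0.4676 kg·m².
Total I = 2.210 kg·m².
τ = F r = (22.8)(0.510) = 11.63 N·m.
α = τ/I = 11.63/2.210 = 5.261 rad/s².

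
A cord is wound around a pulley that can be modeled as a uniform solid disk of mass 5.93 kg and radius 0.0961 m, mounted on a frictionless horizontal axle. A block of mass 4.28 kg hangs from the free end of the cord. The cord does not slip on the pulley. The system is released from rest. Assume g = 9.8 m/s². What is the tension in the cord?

T ≈ 17.2 N

I = ½MR² = (1/2)(5.93)(0.0961)² = 0.02738 kg·m².
Block: mg − T = ma. Pulley: TR = Iα. No-slip: a = αR, so T = (I/R²)a = 2.965·a.
Then mg = (m + 2.965)a, so a = (4.28)(9.8)/(4.28 + 2.965) = 5.789 m/s².
T = 2.965·a = 17.17 N.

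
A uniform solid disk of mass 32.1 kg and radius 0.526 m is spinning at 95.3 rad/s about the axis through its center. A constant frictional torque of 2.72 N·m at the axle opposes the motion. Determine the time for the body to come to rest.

t ≈ 156 s

I = ½MR² = (1/2)(32.1)(0.526)² = 4.441 kg·m².
The net torque has magnitude 2.72 N·m, opposing ω.
|α| = τ/I = 2.720/4.441 = 0.6125 rad/s² (deceleration).
0 = ω₀ − |α|t ⇒ t = ω₀/|α| = 95.3/0.6125 = 155.6 s.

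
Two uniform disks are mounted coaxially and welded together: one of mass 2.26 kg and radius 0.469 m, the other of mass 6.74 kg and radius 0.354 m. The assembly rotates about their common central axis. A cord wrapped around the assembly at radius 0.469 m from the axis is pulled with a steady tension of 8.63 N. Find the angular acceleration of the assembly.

α ≈ 6.03 rad/s²

I = ½M₁R₁² + ½M₂R₂² = ½(2.26)(0.469)² + ½(6.74)(0.354)² = 0.6709 kg·m².
τ = F r = (8.63)(0.469) = 4.047 N·m.
α = τ/I = 4.047/0.6709 = 6.033 rad/s².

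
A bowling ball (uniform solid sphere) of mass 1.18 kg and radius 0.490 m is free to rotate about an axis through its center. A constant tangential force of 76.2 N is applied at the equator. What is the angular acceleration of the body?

I = (2/5)MR² = (2/5)(1.18)(0.490)² = 0.1133 kg·m².
τ = F R = (76.2)(0.490) = 37.34 N·m.
From τ = Iα: α = 37.34/0.1133 = 329.5 rad/s².

α ≈ 329 rad/s²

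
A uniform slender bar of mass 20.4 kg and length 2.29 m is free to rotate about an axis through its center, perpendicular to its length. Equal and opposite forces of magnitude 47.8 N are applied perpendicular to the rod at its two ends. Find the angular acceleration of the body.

I = (1/12)ML² = (1/12)(20.4)(2.29)² = 8.915 kg·m².
The couple gives τ = F·(L/2) + F·(L/2) = F L = (47.8)(2.29) = 109.5 N·m.
Newton's second law for rotation, τ = Iα, gives α = τ/I = 109.5/8.915 = 12.28 rad/s².

α ≈ 12.3 rad/s²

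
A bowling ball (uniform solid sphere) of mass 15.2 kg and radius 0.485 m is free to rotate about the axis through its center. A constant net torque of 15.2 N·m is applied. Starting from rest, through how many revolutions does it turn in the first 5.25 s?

≈ 23.3 revolutions

I = (2/5)MR² = (2/5)(15.2)(0.485)² = 1.430 kg·m².
α = τ/I = 15.2/1.430 = 10.63 rad/s².
θ = ½αt² = ½(10.63)(5.25)² = 146.5 rad.
Revolutions = θ/(2π) = 23.31.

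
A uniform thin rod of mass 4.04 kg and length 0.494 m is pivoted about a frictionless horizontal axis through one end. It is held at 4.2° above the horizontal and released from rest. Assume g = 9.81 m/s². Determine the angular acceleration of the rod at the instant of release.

α ≈ 29.7 rad/s²

About the pivot, I = (1/3)ML² = (1/3)(4.04)(0.494)² = 0.3286 kg·m².
The weight acts at the center, a distance L/2 = 0.2470 m from the pivot; τ = Mg(L/2) cos 4.2° = 9.763 N·m.
α = τ/I = 9.763/0.3286 = 29.71 rad/s².
(Equivalently α = (3g/(2L)) cos 4.2° = 29.71 rad/s².)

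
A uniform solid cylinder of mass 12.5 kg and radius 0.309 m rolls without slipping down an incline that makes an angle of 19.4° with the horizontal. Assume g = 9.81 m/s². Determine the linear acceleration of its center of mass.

Translation along the incline: Mg sinθ − f = Ma.
Rotation about the center: fR = Iα with I = ½MR². No-slip gives a = αR, so f = (I/R²)a = (1/2)M a.
Substituting: Mg sinθ = (1 + 0.5000)Ma, so a = g sinθ/(1 + 0.5000) = (9.81) sin 19.4° / 1.500 = 2.172 m/s².

a ≈ 2.17 m/s²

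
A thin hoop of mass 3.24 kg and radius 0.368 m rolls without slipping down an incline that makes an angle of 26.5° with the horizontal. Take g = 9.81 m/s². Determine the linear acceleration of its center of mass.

a ≈ 2.19 m/s²

Translation along the incline: Mg sinθ − f = Ma.
Rotation about the center: fR = Iα with I = MR². No-slip gives a = αR, so f = (I/R²)a = M a.
Substituting: Mg sinθ = (1 + 1.000)Ma, so a = g sinθ/(1 + 1.000) = (9.81) sin 26.5° / 2.000 = 2.189 m/s².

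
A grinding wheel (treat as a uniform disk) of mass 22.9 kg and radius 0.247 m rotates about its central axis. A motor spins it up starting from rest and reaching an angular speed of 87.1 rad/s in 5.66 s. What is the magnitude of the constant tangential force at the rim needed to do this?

F ≈ 43.5 N

I = ½MR² = (1/2)(22.9)(0.247)² = 0.6986 kg·m².
α = Δω/Δt = (87.1 − 0)/5.66 = 15.39 rad/s².
The required torque is τ = Iα = (0.6986)(15.39) = 10.75 N·m.
A tangential force at the rim gives τ = FR, so F = τ/R = 10.75/0.247 = 43.52 N.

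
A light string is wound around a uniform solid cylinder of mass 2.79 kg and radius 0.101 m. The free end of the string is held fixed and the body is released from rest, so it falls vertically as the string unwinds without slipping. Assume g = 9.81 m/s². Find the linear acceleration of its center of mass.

Translation: Mg − T = Ma. Rotation about the center: TR = Iα with I = ½MR².
With a = αR: T = (I/R²)a = (1/2)M a, so Mg = (1 + 0.5000)Ma.
a = g/(1 + 0.5000) = 9.81/1.500 = 6.540 m/s².

a ≈ 6.54 m/s²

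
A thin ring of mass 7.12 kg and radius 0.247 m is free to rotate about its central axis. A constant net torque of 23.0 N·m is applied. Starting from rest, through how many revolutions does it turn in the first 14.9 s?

I = MR² = (7.12)(0.247)² = 0.4344 kg·m².
α = τ/I = 23.0/0.4344 = 52.95 rad/s².
θ = ½αt² = ½(52.95)(14.9)² = 5878 rad.
Revolutions = θ/(2π) = 935.4.

≈ 935 revolutions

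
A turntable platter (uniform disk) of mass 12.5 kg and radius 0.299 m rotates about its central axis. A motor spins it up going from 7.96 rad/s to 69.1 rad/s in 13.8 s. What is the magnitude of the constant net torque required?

I = ½MR² = (1/2)(12.5)(0.299)² = 0.5588 kg·m².
α = Δω/Δt = (69.1 − 7.96)/13.8 = 4.430 rad/s².
τ = Iα = (0.5588)(4.430) = 2.476 N·m.

τ ≈ 2.48 N·m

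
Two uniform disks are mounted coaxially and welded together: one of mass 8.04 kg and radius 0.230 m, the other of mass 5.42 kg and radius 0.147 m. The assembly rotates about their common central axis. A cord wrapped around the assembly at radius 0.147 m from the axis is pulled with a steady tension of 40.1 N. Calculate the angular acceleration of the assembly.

α ≈ 21.7 rad/s²

I = ½M₁R₁² + ½M₂R₂² = ½(8.04)(0.230)² + ½(5.42)(0.147)² = 0.2712 kg·m².
τ = F r = (40.1)(0.147) = 5.895 N·m.
α = τ/I = 5.895/0.2712 = 21.73 rad/s².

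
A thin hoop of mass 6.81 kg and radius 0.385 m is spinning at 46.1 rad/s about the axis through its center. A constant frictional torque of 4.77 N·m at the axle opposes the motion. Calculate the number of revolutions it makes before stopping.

≈ 35.8 revolutions

I = MR² = (6.81)(0.385)² = 1.009 kg·m².
The net torque has magnitude 4.77 N·m, opposing ω.
|α| = τ/I = 4.770/1.009 = 4.726 rad/s² (deceleration).
ω² = ω₀² − 2|α|θ with ω = 0 ⇒ θ = ω₀²/(2|α|) = 224.9 rad = 35.79 rev.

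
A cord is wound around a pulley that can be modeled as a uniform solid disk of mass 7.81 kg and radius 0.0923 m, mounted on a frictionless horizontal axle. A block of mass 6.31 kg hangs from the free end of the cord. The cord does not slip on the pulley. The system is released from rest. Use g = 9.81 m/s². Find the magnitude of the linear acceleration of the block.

a ≈ 6.06 m/s²

I = ½MR² = (1/2)(7.81)(0.0923)² = 0.03327 kg·m².
Block: mg − T = ma. Pulley: TR = Iα. No-slip: a = αR, so T = (I/R²)a = 3.905·a.
Then mg = (m + 3.905)a, so a = (6.31)(9.81)/(6.31 + 3.905) = 6.060 m/s².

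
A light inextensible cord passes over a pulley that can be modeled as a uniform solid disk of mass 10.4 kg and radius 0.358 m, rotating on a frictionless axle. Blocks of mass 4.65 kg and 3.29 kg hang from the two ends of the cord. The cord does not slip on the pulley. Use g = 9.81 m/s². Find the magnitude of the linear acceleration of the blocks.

a ≈ 1.02 m/s²

I = ½MR² = (1/2)(10.4)(0.358)² = 0.6665 kg·m².
Heavier block: m₁g − T₁ = m₁a. Lighter block: T₂ − m₂g = m₂a.
Pulley: (T₁ − T₂)R = Iα = I(a/R), so T₁ − T₂ = (I/R²)a = (1/2)M_p a = 5.200·a.
Adding the three: (m₁ − m₂)g = (m₁ + m₂ + 5.200)a, so a = (4.65 − 3.29)(9.81)/(4.65 + 3.29 + 5.200) = 1.015 m/s².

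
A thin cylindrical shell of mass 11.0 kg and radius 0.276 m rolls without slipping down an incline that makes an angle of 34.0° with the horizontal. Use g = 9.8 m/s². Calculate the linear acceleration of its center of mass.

a ≈ 2.74 m/s²

Translation along the incline: Mg sinθ − f = Ma.
Rotation about the center: fR = Iα with I = MR². No-slip gives a = αR, so f = (I/R²)a = M a.
Substituting: Mg sinθ = (1 + 1.000)Ma, so a = g sinθ/(1 + 1.000) = (9.8) sin 34.0° / 2.000 = 2.740 m/s².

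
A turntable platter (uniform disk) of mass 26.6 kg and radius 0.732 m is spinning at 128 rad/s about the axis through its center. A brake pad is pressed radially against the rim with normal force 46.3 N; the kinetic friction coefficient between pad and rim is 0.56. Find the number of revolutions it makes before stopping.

I = ½MR² = (1/2)(26.6)(0.732)² = 7.126 kg·m².
Friction force f = μN = (0.56)(46.3) = 25.93 N at the rim; torque magnitude τ = fR = 18.98 N·m, opposing ω.
|α| = τ/I = 18.98/7.126 = 2.663 rad/s² (deceleration).
ω² = ω₀² − 2|α|θ with ω = 0 ⇒ θ = ω₀²/(2|α|) = 3076 rad = 489.6 rev.

≈ 490 revolutions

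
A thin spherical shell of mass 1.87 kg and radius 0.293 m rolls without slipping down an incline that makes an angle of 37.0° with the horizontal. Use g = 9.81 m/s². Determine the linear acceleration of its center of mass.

a ≈ 3.54 m/s²

Translation along the incline: Mg sinθ − f = Ma.
Rotation about the center: fR = Iα with I = (2/3)MR². No-slip gives a = αR, so f = (I/R²)a = (2/3)M a.
Substituting: Mg sinθ = (1 + 0.6667)Ma, so a = g sinθ/(1 + 0.6667) = (9.81) sin 37.0° / 1.667 = 3.542 m/s².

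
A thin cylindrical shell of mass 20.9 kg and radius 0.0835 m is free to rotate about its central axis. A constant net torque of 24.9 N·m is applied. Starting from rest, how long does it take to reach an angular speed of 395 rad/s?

I = MR² = (20.9)(0.0835)² = 0.1457 kg·m².
α = τ/I = 24.9/0.1457 = 170.9 rad/s².
ω = αt ⇒ t = ω/α = 395/170.9 = 2.312 s.

t ≈ 2.31 s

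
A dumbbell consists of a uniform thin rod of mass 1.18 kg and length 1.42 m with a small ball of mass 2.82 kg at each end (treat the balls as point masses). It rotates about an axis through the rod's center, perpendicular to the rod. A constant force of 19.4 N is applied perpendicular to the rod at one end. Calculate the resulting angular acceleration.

α ≈ 4.53 rad/s²

I_rod = (1/12)ML² = (1/12)(1.18)(1.42)² = 0.1983 kg·m².
I_balls = 2·m·(L/2)² = 2(2.82)(0.7100)² = 2.843 kg·m².
Total I = 3.041 kg·m².
τ = F·(L/2) = (19.4)(0.710) = 13.77 N·m.
α = τ/I = 13.77/3.041 = 4.529 rad/s².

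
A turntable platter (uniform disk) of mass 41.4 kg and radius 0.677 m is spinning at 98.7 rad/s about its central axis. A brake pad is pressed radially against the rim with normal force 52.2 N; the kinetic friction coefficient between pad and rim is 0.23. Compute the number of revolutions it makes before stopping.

I = ½MR² = (1/2)(41.4)(0.677)² = 9.487 kg·m².
Friction force f = μN = (0.23)(52.2) = 12.01 N at the rim; torque magnitude τ = fR = 8.128 N·m, opposing ω.
|α| = τ/I = 8.128/9.487 = 0.8567 rad/s² (deceleration).
ω² = ω₀² − 2|α|θ with ω = 0 ⇒ θ = ω₀²/(2|α|) = 5685 rad = 904.9 rev.

≈ 905 revolutions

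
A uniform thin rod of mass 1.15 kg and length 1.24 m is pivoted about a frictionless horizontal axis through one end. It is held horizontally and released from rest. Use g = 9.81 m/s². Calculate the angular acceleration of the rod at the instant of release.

About the pivot, I = (1/3)ML² = (1/3)(1.15)(1.24)² = 0.5894 kg·m².
The weight acts at the center, a distance L/2 = 0.6200 m from the pivot; τ = Mg(L/2) = 6.995 N·m.
α = τ/I = 6.995/0.5894 = 11.87 rad/s².
(Equivalently α = (3g/(2L)) = 11.87 rad/s².)

α ≈ 11.9 rad/s²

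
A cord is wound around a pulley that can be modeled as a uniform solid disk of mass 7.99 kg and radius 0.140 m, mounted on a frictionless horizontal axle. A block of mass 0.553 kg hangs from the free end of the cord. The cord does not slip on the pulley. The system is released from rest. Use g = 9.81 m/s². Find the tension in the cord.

I = ½MR² = (1/2)(7.99)(0.140)² = 0.07830 kg·m².
Block: mg − T = ma. Pulley: TR = Iα. No-slip: a = αR, so T = (I/R²)a = 3.995·a.
Then mg = (m + 3.995)a, so a = (0.553)(9.81)/(0.553 + 3.995) = 1.193 m/s².
T = 3.995·a = 4.765 N.

T ≈ 4.77 N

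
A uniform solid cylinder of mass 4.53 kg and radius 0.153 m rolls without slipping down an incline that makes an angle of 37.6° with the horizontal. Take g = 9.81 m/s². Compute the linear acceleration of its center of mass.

Translation along the incline: Mg sinθ − f = Ma.
Rotation about the center: fR = Iα with I = ½MR². No-slip gives a = αR, so f = (I/R²)a = (1/2)M a.
Substituting: Mg sinθ = (1 + 0.5000)Ma, so a = g sinθ/(1 + 0.5000) = (9.81) sin 37.6° / 1.500 = 3.990 m/s².

a ≈ 3.99 m/s²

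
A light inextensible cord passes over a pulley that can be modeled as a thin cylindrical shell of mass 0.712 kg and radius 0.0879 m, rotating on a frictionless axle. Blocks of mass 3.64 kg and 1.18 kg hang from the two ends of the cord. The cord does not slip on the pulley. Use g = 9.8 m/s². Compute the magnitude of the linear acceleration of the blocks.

a ≈ 4.36 m/s²

I = MR² = (0.712)(0.0879)² = 0.005501 kg·m².
Heavier block: m₁g − T₁ = m₁a. Lighter block: T₂ − m₂g = m₂a.
Pulley: (T₁ − T₂)R = Iα = I(a/R), so T₁ − T₂ = (I/R²)a = 1·M_p a = 0.7120·a.
Adding the three: (m₁ − m₂)g = (m₁ + m₂ + 0.7120)a, so a = (3.64 − 1.18)(9.8)/(3.64 + 1.18 + 0.7120) = 4.358 m/s².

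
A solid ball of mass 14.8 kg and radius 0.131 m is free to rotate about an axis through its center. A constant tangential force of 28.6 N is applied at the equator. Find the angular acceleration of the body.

I = (2/5)MR² = (2/5)(14.8)(0.131)² = 0.1016 kg·m².
τ = F R = (28.6)(0.131) = 3.747 N·m.
Newton's second law for rotation, τ = Iα, gives α = τ/I = 3.747/0.1016 = 36.88 rad/s².

α ≈ 36.9 rad/s²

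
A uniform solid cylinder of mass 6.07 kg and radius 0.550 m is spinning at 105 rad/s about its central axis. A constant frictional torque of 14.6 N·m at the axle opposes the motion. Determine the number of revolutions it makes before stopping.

≈ 55.2 revolutions

I = ½MR² = (1/2)(6.07)(0.550)² = 0.9181 kg·m².
The net torque has magnitude 14.6 N·m, opposing ω.
|α| = τ/I = 14.60/0.9181 = 15.90 rad/s² (deceleration).
ω² = ω₀² − 2|α|θ with ω = 0 ⇒ θ = ω₀²/(2|α|) = 346.6 rad = 55.17 rev.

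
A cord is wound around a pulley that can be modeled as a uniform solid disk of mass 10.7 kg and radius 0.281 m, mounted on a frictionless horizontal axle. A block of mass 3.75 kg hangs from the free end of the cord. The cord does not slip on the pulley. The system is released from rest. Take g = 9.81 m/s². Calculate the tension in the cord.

T ≈ 21.6 N

I = ½MR² = (1/2)(10.7)(0.281)² = 0.4224 kg·m².
Block: mg − T = ma. Pulley: TR = Iα. No-slip: a = αR, so T = (I/R²)a = 5.350·a.
Then mg = (m + 5.350)a, so a = (3.75)(9.81)/(3.75 + 5.350) = 4.043 m/s².
T = 5.350·a = 21.63 N.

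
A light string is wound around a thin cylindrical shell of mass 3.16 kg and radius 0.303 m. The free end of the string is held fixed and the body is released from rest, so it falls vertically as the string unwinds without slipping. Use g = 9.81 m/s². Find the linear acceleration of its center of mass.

Translation: Mg − T = Ma. Rotation about the center: TR = Iα with I = MR².
With a = αR: T = (I/R²)a = M a, so Mg = (1 + 1.000)Ma.
a = g/(1 + 1.000) = 9.81/2.000 = 4.905 m/s².

a ≈ 4.91 m/s²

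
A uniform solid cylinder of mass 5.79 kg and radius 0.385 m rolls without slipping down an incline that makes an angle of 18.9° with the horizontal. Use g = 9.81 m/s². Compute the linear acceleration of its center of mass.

Translation along the incline: Mg sinθ − f = Ma.
Rotation about the center: fR = Iα with I = ½MR². No-slip gives a = αR, so f = (I/R²)a = (1/2)M a.
Substituting: Mg sinθ = (1 + 0.5000)Ma, so a = g sinθ/(1 + 0.5000) = (9.81) sin 18.9° / 1.500 = 2.118 m/s².

a ≈ 2.12 m/s²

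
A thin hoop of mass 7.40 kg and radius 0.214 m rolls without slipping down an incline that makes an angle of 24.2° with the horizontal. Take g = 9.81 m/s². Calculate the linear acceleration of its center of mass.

a ≈ 2.01 m/s²

Translation along the incline: Mg sinθ − f = Ma.
Rotation about the center: fR = Iα with I = MR². No-slip gives a = αR, so f = (I/R²)a = M a.
Substituting: Mg sinθ = (1 + 1.000)Ma, so a = g sinθ/(1 + 1.000) = (9.81) sin 24.2° / 2.000 = 2.011 m/s².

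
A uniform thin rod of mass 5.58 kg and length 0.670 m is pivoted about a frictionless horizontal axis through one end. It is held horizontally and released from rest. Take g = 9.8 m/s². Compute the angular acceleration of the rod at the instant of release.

About the pivot, I = (1/3)ML² = (1/3)(5.58)(0.670)² = 0.8350 kg·m².
The weight acts at the center, a distance L/2 = 0.3350 m from the pivot; τ = Mg(L/2) = 18.32 N·m.
α = τ/I = 18.32/0.8350 = 21.94 rad/s².
(Equivalently α = (3g/(2L)) = 21.94 rad/s².)

α ≈ 21.9 rad/s²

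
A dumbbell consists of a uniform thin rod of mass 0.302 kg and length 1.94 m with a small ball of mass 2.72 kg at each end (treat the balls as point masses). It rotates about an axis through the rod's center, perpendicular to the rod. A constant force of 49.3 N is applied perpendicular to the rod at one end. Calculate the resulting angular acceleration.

α ≈ 9.17 rad/s²

I_rod = (1/12)ML² = (1/12)(0.302)(1.94)² = 0.09472 kg·m².
I_balls = 2·m·(L/2)² = 2(2.72)(0.9700)² = 5.118 kg·m².
Total I = 5.213 kg·m².
τ = F·(L/2) = (49.3)(0.970) = 47.82 N·m.
α = τ/I = 47.82/5.213 = 9.173 rad/s².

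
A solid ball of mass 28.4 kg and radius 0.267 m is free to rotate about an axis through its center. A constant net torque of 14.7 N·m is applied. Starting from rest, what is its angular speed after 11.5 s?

ω ≈ 209 rad/s

I = (2/5)MR² = (2/5)(28.4)(0.267)² = 0.8098 kg·m².
α = τ/I = 14.7/0.8098 = 18.15 rad/s².
ω = ω₀ + αt = 0 + (18.15)(11.5) = 208.7 rad/s.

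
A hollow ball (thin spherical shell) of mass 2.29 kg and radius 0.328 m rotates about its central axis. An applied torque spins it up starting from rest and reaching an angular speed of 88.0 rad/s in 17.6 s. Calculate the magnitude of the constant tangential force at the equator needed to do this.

I = (2/3)MR² = (2/3)(2.29)(0.328)² = 0.1642 kg·m².
α = Δω/Δt = (88.0 − 0)/17.6 = 5.000 rad/s².
The required torque is τ = Iα = (0.1642)(5.000) = 0.8212 N·m.
A tangential force at the equator gives τ = FR, so F = τ/R = 0.8212/0.328 = 2.504 N.

F ≈ 2.50 N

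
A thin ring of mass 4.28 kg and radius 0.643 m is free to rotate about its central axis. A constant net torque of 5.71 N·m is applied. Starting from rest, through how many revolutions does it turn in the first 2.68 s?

≈ 1.84 revolutions

I = MR² = (4.28)(0.643)² = 1.770 kg·m².
α = τ/I = 5.71/1.770 = 3.227 rad/s².
θ = ½αt² = ½(3.227)(2.68)² = 11.59 rad.
Revolutions = θ/(2π) = 1.844.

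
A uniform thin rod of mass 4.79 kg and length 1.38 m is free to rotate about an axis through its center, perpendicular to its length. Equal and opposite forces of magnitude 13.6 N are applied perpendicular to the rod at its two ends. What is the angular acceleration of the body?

I = (1/12)ML² = (1/12)(4.79)(1.38)² = 0.7602 kg·m².
The couple gives τ = F·(L/2) + F·(L/2) = F L = (13.6)(1.38) = 18.77 N·m.
Newton's second law for rotation, τ = Iα, gives α = τ/I = 18.77/0.7602 = 24.69 rad/s².

α ≈ 24.7 rad/s²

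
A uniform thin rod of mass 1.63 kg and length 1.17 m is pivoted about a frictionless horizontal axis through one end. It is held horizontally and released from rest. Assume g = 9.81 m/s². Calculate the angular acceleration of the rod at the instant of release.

α ≈ 12.6 rad/s²

About the pivot, I = (1/3)ML² = (1/3)(1.63)(1.17)² = 0.7438 kg·m².
The weight acts at the center, a distance L/2 = 0.5850 m from the pivot; τ = Mg(L/2) = 9.354 N·m.
α = τ/I = 9.354/0.7438 = 12.58 rad/s².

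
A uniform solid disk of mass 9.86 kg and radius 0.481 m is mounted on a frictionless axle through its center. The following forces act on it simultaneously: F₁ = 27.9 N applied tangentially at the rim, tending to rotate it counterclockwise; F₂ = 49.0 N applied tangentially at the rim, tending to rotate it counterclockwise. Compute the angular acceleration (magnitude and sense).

I = ½MR² = (1/2)(9.86)(0.481)² = 1.141 kg·m².
Taking counterclockwise as positive: τ₁ = +(27.9)(0.481) = +13.42 N·m; τ₂ = +(49.0)(0.481) = +23.57 N·m.
Net torque τ = 36.99 N·m.
α = τ/I = 36.99/1.141 = 32.43 rad/s².

α ≈ 32.4 rad/s², counterclockwise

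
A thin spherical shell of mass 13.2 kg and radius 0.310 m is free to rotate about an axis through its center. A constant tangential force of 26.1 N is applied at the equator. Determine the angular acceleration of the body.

I = (2/3)MR² = (2/3)(13.2)(0.310)² = 0.8457 kg·m².
τ = F R = (26.1)(0.310) = 8.091 N·m.
Newton's second law for rotation, τ = Iα, gives α = τ/I = 8.091/0.8457 = 9.567 rad/s².

α ≈ 9.57 rad/s²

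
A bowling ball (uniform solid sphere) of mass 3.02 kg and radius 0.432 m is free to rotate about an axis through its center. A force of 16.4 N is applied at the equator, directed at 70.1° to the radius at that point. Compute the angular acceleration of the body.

I = (2/5)MR² = (2/5)(3.02)(0.432)² = 0.2254 kg·m².
Only the tangential component produces torque: τ = F R sinθ = (16.4)(0.432) sin 70.1° = 6.662 N·m.
Newton's second law for rotation, τ = Iα, gives α = τ/I = 6.662/0.2254 = 29.55 rad/s².

α ≈ 29.5 rad/s²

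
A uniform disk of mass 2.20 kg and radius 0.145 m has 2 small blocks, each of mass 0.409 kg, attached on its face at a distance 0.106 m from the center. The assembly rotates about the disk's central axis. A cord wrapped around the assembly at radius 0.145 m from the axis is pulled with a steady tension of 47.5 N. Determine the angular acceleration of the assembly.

I_disk = ½MR² = ½(2.20)(0.145)² = 0.02313 kg·m².
I_blocks = 2·m·r² = 2(0.409)(0.106)² = 0.009191 kg·m².
Total I = 0.03232 kg·m².
τ = F r = (47.5)(0.145) = 6.887 N·m.
α = τ/I = 6.887/0.03232 = 213.1 rad/s².

α ≈ 213 rad/s²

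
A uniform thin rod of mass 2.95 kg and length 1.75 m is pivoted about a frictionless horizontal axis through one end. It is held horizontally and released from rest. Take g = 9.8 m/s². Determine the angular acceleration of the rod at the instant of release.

About the pivot, I = (1/3)ML² = (1/3)(2.95)(1.75)² = 3.011 kg·m².
The weight acts at the center, a distance L/2 = 0.8750 m from the pivot; τ = Mg(L/2) = 25.30 N·m.
α = τ/I = 25.30/3.011 = 8.400 rad/s².

α ≈ 8.40 rad/s²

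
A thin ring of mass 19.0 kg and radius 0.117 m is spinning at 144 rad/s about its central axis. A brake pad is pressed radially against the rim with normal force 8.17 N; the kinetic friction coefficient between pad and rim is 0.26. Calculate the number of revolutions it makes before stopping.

I = MR² = (19.0)(0.117)² = 0.2601 kg·m².
Friction force f = μN = (0.26)(8.17) = 2.124 N at the rim; torque magnitude τ = fR = 0.2485 N·m, opposing ω.
|α| = τ/I = 0.2485/0.2601 = 0.9556 rad/s² (deceleration).
ω² = ω₀² − 2|α|θ with ω = 0 ⇒ θ = ω₀²/(2|α|) = 10850 rad = 1727 rev.

≈ 1730 revolutions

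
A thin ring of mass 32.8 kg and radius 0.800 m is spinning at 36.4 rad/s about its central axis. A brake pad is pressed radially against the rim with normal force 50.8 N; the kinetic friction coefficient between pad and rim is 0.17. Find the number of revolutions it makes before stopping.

≈ 320 revolutions

I = MR² = (32.8)(0.800)² = 20.99 kg·m².
Friction force f = μN = (0.17)(50.8) = 8.636 N at the rim; torque magnitude τ = fR = 6.909 N·m, opposing ω.
|α| = τ/I = 6.909/20.99 = 0.3291 rad/s² (deceleration).
ω² = ω₀² − 2|α|θ with ω = 0 ⇒ θ = ω₀²/(2|α|) = 2013 rad = 320.4 rev.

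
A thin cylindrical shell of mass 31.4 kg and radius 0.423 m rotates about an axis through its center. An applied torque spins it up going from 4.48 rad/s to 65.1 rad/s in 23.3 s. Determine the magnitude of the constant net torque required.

τ ≈ 14.6 N·m

I = MR² = (31.4)(0.423)² = 5.618 kg·m².
α = Δω/Δt = (65.1 − 4.48)/23.3 = 2.602 rad/s².
τ = Iα = (5.618)(2.602) = 14.62 N·m.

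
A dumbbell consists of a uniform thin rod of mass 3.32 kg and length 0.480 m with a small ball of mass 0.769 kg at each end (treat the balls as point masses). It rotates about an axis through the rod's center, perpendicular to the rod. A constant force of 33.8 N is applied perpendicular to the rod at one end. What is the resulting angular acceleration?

α ≈ 53.3 rad/s²

I_rod = (1/12)ML² = (1/12)(3.32)(0.480)² = 0.06374 kg·m².
I_balls = 2·m·(L/2)² = 2(0.769)(0.2400)² = 0.08859 kg·m².
Total I = 0.1523 kg·m².
τ = F·(L/2) = (33.8)(0.240) = 8.112 N·m.
α = τ/I = 8.112/0.1523 = 53.25 rad/s².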